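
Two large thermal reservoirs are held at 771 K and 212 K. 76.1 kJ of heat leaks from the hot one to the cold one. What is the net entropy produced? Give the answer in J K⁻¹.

ΔS_total = 260 J/K

ΔS_hot = −Q/T_H = −76100/771 = -98.7 J/K and ΔS_cold = +Q/T_C = 76100/212 = 359 J/K.
ΔS_total = -98.7 + 359 = 260 J/K, positive as the second law requires.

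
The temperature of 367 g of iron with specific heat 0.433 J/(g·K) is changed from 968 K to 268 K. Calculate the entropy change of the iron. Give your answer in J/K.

ΔS = ∫dQ_rev/T = m c ln(T₂/T₁) = 367 × 0.433 × ln(268/968) = -204 J/K.

ΔS = -204 J/K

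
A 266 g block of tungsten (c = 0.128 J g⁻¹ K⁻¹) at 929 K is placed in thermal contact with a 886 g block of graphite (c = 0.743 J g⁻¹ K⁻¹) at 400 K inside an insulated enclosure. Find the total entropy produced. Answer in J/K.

ΔS_total = 14.9 J/K

Energy balance: T_f = (m₁c₁T₁ + m₂c₂T₂)/(m₁c₁ + m₂c₂) = 426.02 K.
ΔS₁ = m₁c₁ ln(T_f/T₁) = 34.048 × ln(426.02/929) = -26.54 J/K.
ΔS₂ = m₂c₂ ln(T_f/T₂) = 658.298 × ln(426.02/400) = 41.48 J/K.
ΔS_total = -26.54 + 41.48 = 14.9 J/K.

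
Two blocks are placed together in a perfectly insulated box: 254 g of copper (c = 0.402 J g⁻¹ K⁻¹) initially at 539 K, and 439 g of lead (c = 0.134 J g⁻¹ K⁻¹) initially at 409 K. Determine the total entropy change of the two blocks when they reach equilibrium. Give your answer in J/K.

ΔS_total = 1.38 J/K

Energy balance: T_f = (m₁c₁T₁ + m₂c₂T₂)/(m₁c₁ + m₂c₂) = 491.48 K.
ΔS₁ = m₁c₁ ln(T_f/T₁) = 102.108 × ln(491.48/539) = -9.4237 J/K.
ΔS₂ = m₂c₂ ln(T_f/T₂) = 58.826 × ln(491.48/409) = 10.807 J/K.
ΔS_total = -9.4237 + 10.807 = 1.38 J/K.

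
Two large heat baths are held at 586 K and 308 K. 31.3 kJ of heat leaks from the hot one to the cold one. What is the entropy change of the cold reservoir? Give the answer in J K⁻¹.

ΔS_cold = 102 J/K

The cold reservoir gains heat Q, so ΔS_cold = +Q/T_C = 31300/308 = 102 J/K.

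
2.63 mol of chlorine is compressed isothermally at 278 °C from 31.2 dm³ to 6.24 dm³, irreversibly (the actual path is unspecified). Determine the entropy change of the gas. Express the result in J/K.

ΔS_gas = -35.2 J/K

Entropy is a state function, so ΔS_gas depends only on the end states.
For an isothermal ideal gas ΔS_gas = nR ln(V₂/V₁) = 2.63 × 8.314 × ln(6.24/31.2) = -35.2 J/K.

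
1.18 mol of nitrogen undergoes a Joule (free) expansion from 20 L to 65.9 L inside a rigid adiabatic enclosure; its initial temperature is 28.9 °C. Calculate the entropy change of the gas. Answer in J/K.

ΔS_gas = 11.7 J/K

No heat is exchanged and no work is done, so the ideal-gas temperature stays constant.
Entropy is a state function; using a reversible isothermal path, ΔS_gas = nR ln(V₂/V₁) = 1.18 × 8.314 × ln(65.9/20) = 11.7 J/K.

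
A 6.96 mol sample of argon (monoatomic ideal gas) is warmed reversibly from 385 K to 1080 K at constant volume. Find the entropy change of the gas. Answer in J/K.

ΔS = 89.5 J/K

At constant volume, ΔS = nC_V ln(T₂/T₁) with C_V = 3R/2 = 12.47 J mol⁻¹ K⁻¹.
ΔS = 6.96 × 12.47 × ln(1080/385) = 89.5 J/K.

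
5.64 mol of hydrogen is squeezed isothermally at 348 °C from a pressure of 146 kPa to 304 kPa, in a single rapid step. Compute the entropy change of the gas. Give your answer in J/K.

Entropy is a state function, so ΔS_gas depends only on the end states.
For an isothermal ideal gas ΔS_gas = nR ln(P₁/P₂) = 5.64 × 8.314 × ln(146/304) = -34.4 J/K.

ΔS_gas = -34.4 J/K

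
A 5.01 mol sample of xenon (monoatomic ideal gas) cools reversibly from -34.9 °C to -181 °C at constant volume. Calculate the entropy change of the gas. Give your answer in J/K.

ΔS = -59.3 J/K

In kelvin: T₁ = 238.25 K, T₂ = 92.15 K. At constant volume, ΔS = nC_V ln(T₂/T₁) with C_V = 3R/2 = 12.47 J mol⁻¹ K⁻¹.
ΔS = 5.01 × 12.47 × ln(92.15/238.25) = -59.3 J/K.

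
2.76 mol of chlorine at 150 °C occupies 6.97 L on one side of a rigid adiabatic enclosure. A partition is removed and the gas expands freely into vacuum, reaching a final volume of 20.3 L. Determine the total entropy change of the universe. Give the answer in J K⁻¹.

ΔS_universe = 24.5 J/K

For an ideal gas in free expansion Q = 0 and W = 0, so T is unchanged.
Entropy is a state function; using a reversible isothermal path, ΔS_gas = nR ln(V₂/V₁) = 2.76 × 8.314 × ln(20.3/6.97) = 24.5 J/K.
The insulated surroundings exchange no heat, so ΔS_surr = 0 and ΔS_universe = ΔS_gas.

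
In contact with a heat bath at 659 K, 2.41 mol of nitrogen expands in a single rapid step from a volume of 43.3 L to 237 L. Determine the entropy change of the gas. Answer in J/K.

Entropy is a state function, so ΔS_gas depends only on the end states.
For an isothermal ideal gas ΔS_gas = nR ln(V₂/V₁) = 2.41 × 8.314 × ln(237/43.3) = 34.1 J/K.

ΔS_gas = 34.1 J/K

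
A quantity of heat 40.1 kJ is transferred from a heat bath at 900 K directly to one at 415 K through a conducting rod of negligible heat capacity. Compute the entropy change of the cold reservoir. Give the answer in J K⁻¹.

ΔS_cold = 96.6 J/K

The cold reservoir gains heat Q, so ΔS_cold = +Q/T_C = 40100/415 = 96.6 J/K.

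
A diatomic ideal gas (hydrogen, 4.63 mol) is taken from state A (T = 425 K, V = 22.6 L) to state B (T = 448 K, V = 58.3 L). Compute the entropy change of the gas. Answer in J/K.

Entropy is a state function: ΔS = nC_V ln(T₂/T₁) + nR ln(V₂/V₁), with C_V = 5R/2 = 20.79 J mol⁻¹ K⁻¹ for a diatomic ideal gas.
ΔS = 4.63 × [20.79 × ln(448/425) + 8.314 × ln(58.3/22.6)] = 41.6 J/K.

ΔS = 41.6 J/K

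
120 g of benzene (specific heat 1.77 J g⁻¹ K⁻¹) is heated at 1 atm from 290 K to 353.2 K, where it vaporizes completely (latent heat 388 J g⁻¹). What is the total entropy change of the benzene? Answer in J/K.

Warming step: ΔS₁ = m c ln(T_tr/T_i) = 120 × 1.77 × ln(353.2/290) = 41.88 J/K.
Phase change: ΔS₂ = +mL/T_tr = 120 × 388 / 353.2 = 131.8 J/K.
ΔS_total = (41.88) + (131.8) = 174 J/K.

ΔS = 174 J/K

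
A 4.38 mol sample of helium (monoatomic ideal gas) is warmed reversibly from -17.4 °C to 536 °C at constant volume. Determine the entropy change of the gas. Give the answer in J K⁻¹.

In kelvin: T₁ = 255.75 K, T₂ = 809.15 K. At constant volume, ΔS = nC_V ln(T₂/T₁) with C_V = 3R/2 = 12.47 J mol⁻¹ K⁻¹.
ΔS = 4.38 × 12.47 × ln(809.15/255.75) = 62.9 J/K.

ΔS = 62.9 J/K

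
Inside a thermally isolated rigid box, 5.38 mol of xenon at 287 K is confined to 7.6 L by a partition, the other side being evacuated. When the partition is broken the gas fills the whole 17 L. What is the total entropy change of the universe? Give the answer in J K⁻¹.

ΔS_universe = 36 J/K

For an ideal gas in free expansion Q = 0 and W = 0, so T is unchanged.
Entropy is a state function; using a reversible isothermal path, ΔS_gas = nR ln(V₂/V₁) = 5.38 × 8.314 × ln(17/7.6) = 36 J/K.
The insulated surroundings exchange no heat, so ΔS_surr = 0 and ΔS_universe = ΔS_gas.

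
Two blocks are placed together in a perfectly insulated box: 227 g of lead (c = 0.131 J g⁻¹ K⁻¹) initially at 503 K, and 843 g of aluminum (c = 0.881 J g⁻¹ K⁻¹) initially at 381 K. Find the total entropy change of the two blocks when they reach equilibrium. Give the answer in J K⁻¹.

ΔS_total = 1.2 J/K

Energy balance: T_f = (m₁c₁T₁ + m₂c₂T₂)/(m₁c₁ + m₂c₂) = 385.7 K.
ΔS₁ = m₁c₁ ln(T_f/T₁) = 29.737 × ln(385.7/503) = -7.896 J/K.
ΔS₂ = m₂c₂ ln(T_f/T₂) = 742.683 × ln(385.7/381) = 9.1 J/K.
ΔS_total = -7.896 + 9.1 = 1.2 J/K.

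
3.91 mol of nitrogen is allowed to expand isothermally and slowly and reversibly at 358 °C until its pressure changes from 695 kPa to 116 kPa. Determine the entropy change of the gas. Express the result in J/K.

For an isothermal ideal gas ΔS_gas = nR ln(P₁/P₂) = 3.91 × 8.314 × ln(695/116) = 58.2 J/K.

ΔS_gas = 58.2 J/K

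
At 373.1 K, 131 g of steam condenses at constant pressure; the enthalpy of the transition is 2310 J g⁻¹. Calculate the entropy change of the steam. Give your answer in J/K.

Heat released by the substance: Q = −mL = −131 × 2310 = −302610 J.
At constant T, ΔS = Q_rev/T = −302610 / 373.1 = -811 J/K.

ΔS = -811 J/K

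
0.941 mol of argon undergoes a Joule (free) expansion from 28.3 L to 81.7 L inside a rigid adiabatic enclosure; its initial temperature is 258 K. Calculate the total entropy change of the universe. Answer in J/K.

ΔS_universe = 8.29 J/K

For an ideal gas in free expansion Q = 0 and W = 0, so T is unchanged.
Entropy is a state function; using a reversible isothermal path, ΔS_gas = nR ln(V₂/V₁) = 0.941 × 8.314 × ln(81.7/28.3) = 8.29 J/K.
The insulated surroundings exchange no heat, so ΔS_surr = 0 and ΔS_universe = ΔS_gas.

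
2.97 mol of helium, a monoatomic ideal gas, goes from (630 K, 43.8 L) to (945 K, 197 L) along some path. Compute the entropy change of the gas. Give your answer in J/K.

Entropy is a state function: ΔS = nC_V ln(T₂/T₁) + nR ln(V₂/V₁), with C_V = 3R/2 = 12.47 J mol⁻¹ K⁻¹ for a monoatomic ideal gas.
ΔS = 2.97 × [12.47 × ln(945/630) + 8.314 × ln(197/43.8)] = 52.1 J/K.

ΔS = 52.1 J/K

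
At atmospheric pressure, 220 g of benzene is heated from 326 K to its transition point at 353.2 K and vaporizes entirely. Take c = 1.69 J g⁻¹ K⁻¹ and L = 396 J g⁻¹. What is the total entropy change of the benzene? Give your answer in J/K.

Warming step: ΔS₁ = m c ln(T_tr/T_i) = 220 × 1.69 × ln(353.2/326) = 29.79 J/K.
Phase change: ΔS₂ = +mL/T_tr = 220 × 396 / 353.2 = 246.7 J/K.
ΔS_total = (29.79) + (246.7) = 276 J/K.

ΔS = 276 J/K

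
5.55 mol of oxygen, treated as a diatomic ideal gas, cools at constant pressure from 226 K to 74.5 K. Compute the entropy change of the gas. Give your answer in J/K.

At constant pressure, ΔS = nC_p ln(T₂/T₁) with C_p = 7R/2 = 29.1 J mol⁻¹ K⁻¹.
ΔS = 5.55 × 29.1 × ln(74.5/226) = -179 J/K.

ΔS = -179 J/K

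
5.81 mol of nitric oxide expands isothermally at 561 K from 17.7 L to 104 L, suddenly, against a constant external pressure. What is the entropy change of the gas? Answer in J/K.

ΔS_gas = 85.5 J/K

Entropy is a state function, so ΔS_gas depends only on the end states.
For an isothermal ideal gas ΔS_gas = nR ln(V₂/V₁) = 5.81 × 8.314 × ln(104/17.7) = 85.5 J/K.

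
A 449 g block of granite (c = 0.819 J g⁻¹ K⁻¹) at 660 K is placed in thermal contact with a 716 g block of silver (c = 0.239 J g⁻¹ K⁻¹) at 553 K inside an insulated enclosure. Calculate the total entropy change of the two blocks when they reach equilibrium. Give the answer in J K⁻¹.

ΔS_total = 1.79 J/K

Energy balance: T_f = (m₁c₁T₁ + m₂c₂T₂)/(m₁c₁ + m₂c₂) = 626.02 K.
ΔS₁ = m₁c₁ ln(T_f/T₁) = 367.731 × ln(626.02/660) = -19.437 J/K.
ΔS₂ = m₂c₂ ln(T_f/T₂) = 171.124 × ln(626.02/553) = 21.224 J/K.
ΔS_total = -19.437 + 21.224 = 1.79 J/K.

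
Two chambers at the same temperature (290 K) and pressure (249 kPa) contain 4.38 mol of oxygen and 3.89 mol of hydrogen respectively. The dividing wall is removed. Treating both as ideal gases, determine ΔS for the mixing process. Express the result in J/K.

ΔS_mix = 47.5 J/K

Mole fractions: x_A = 4.38/8.27 = 0.53, x_B = 0.47.
ΔS_mix = −R(n_A ln x_A + n_B ln x_B) = −8.314 × (4.38 ln 0.53 + 3.89 ln 0.47) = 47.5 J/K.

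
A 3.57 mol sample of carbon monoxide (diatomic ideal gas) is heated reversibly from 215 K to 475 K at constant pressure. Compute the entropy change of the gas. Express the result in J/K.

ΔS = 82.3 J/K

At constant pressure, ΔS = nC_p ln(T₂/T₁) with C_p = 7R/2 = 29.1 J mol⁻¹ K⁻¹.
ΔS = 3.57 × 29.1 × ln(475/215) = 82.3 J/K.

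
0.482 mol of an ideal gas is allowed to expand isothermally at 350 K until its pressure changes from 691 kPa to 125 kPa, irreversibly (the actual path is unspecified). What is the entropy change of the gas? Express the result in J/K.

Entropy is a state function, so ΔS_gas depends only on the end states.
For an isothermal ideal gas ΔS_gas = nR ln(P₁/P₂) = 0.482 × 8.314 × ln(691/125) = 6.85 J/K.

ΔS_gas = 6.85 J/K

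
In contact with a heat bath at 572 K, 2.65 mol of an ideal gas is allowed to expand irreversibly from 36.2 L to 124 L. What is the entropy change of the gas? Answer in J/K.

ΔS_gas = 27.1 J/K

Entropy is a state function, so ΔS_gas depends only on the end states.
For an isothermal ideal gas ΔS_gas = nR ln(V₂/V₁) = 2.65 × 8.314 × ln(124/36.2) = 27.1 J/K.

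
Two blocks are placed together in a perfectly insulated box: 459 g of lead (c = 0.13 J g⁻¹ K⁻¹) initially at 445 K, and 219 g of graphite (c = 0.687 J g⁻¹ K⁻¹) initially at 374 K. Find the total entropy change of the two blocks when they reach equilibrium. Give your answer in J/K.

ΔS_total = 0.661 J/K

Energy balance: T_f = (m₁c₁T₁ + m₂c₂T₂)/(m₁c₁ + m₂c₂) = 394.16 K.
ΔS₁ = m₁c₁ ln(T_f/T₁) = 59.67 × ln(394.16/445) = -7.239 J/K.
ΔS₂ = m₂c₂ ln(T_f/T₂) = 150.453 × ln(394.16/374) = 7.9 J/K.
ΔS_total = -7.239 + 7.9 = 0.661 J/K.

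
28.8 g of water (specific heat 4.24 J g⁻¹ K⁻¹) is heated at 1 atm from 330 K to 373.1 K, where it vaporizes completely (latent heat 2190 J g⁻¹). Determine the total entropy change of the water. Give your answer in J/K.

ΔS = 184 J/K

Warming step: ΔS₁ = m c ln(T_tr/T_i) = 28.8 × 4.24 × ln(373.1/330) = 14.99 J/K.
Phase change: ΔS₂ = +mL/T_tr = 28.8 × 2190 / 373.1 = 169 J/K.
ΔS_total = (14.99) + (169) = 184 J/K.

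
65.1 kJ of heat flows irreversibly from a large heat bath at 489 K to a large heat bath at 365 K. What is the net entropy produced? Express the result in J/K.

ΔS_total = 45.2 J/K

ΔS_hot = −Q/T_H = −65100/489 = -133.13 J/K and ΔS_cold = +Q/T_C = 65100/365 = 178.36 J/K.
ΔS_total = -133.13 + 178.36 = 45.2 J/K, positive as the second law requires.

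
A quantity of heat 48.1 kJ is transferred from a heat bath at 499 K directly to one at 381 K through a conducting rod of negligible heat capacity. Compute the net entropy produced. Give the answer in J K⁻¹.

ΔS_hot = −Q/T_H = −48100/499 = -96.393 J/K and ΔS_cold = +Q/T_C = 48100/381 = 126.25 J/K.
ΔS_total = -96.393 + 126.25 = 29.9 J/K, positive as the second law requires.

ΔS_total = 29.9 J/K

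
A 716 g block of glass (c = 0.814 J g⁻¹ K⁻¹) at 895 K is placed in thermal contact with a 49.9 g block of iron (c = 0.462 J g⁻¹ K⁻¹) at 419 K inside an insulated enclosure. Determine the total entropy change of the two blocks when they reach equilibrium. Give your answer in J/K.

Energy balance: T_f = (m₁c₁T₁ + m₂c₂T₂)/(m₁c₁ + m₂c₂) = 876.89 K.
ΔS₁ = m₁c₁ ln(T_f/T₁) = 582.824 × ln(876.89/895) = -11.92 J/K.
ΔS₂ = m₂c₂ ln(T_f/T₂) = 23.0538 × ln(876.89/419) = 17.03 J/K.
ΔS_total = -11.92 + 17.03 = 5.11 J/K.

ΔS_total = 5.11 J/K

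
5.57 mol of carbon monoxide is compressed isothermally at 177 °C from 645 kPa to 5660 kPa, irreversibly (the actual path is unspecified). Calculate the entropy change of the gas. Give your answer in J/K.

Entropy is a state function, so ΔS_gas depends only on the end states.
For an isothermal ideal gas ΔS_gas = nR ln(P₁/P₂) = 5.57 × 8.314 × ln(645/5660) = -101 J/K.

ΔS_gas = -101 J/K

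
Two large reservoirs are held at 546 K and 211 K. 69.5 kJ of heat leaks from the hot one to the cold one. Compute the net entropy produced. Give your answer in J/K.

ΔS_total = 202 J/K

ΔS_hot = −Q/T_H = −69500/546 = -127.3 J/K and ΔS_cold = +Q/T_C = 69500/211 = 329.4 J/K.
ΔS_total = -127.3 + 329.4 = 202 J/K, positive as the second law requires.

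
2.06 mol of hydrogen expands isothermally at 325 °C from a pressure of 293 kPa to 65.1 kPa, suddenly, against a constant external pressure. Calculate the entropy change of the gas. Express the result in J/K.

Entropy is a state function, so ΔS_gas depends only on the end states.
For an isothermal ideal gas ΔS_gas = nR ln(P₁/P₂) = 2.06 × 8.314 × ln(293/65.1) = 25.8 J/K.

ΔS_gas = 25.8 J/K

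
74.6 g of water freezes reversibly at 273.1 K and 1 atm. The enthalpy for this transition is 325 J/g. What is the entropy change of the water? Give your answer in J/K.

ΔS = -88.8 J/K

Heat released by the substance: Q = −mL = −74.6 × 325 = −24245 J.
At constant T, ΔS = Q_rev/T = −24245 / 273.1 = -88.8 J/K.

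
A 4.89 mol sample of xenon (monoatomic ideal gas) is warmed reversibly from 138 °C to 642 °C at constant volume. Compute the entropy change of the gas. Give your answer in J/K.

ΔS = 48.8 J/K

In kelvin: T₁ = 411.15 K, T₂ = 915.15 K. At constant volume, ΔS = nC_V ln(T₂/T₁) with C_V = 3R/2 = 12.47 J mol⁻¹ K⁻¹.
ΔS = 4.89 × 12.47 × ln(915.15/411.15) = 48.8 J/K.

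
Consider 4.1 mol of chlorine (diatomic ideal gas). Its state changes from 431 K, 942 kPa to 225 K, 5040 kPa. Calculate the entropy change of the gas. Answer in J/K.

ΔS = nC_p ln(T₂/T₁) − nR ln(P₂/P₁), with C_p = 7R/2 = 29.1 J mol⁻¹ K⁻¹ for a diatomic ideal gas.
ΔS = 4.1 × [29.1 × ln(225/431) − 8.314 × ln(5040/942)] = -135 J/K.

ΔS = -135 J/K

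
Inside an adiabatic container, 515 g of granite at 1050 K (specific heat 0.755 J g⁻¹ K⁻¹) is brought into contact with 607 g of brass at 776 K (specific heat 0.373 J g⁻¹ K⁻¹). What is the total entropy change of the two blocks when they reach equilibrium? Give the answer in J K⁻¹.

ΔS_total = 6.35 J/K

Energy balance: T_f = (m₁c₁T₁ + m₂c₂T₂)/(m₁c₁ + m₂c₂) = 949.17 K.
ΔS₁ = m₁c₁ ln(T_f/T₁) = 388.825 × ln(949.17/1050) = -39.26 J/K.
ΔS₂ = m₂c₂ ln(T_f/T₂) = 226.411 × ln(949.17/776) = 45.61 J/K.
ΔS_total = -39.26 + 45.61 = 6.35 J/K.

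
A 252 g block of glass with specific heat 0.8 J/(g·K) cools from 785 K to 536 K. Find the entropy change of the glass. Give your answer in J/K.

ΔS = ∫dQ_rev/T = m c ln(T₂/T₁) = 252 × 0.8 × ln(536/785) = -76.9 J/K.

ΔS = -76.9 J/K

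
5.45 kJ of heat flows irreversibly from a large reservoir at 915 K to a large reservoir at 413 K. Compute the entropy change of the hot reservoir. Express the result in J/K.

ΔS_hot = -5.96 J/K

The hot reservoir loses heat Q, so ΔS_hot = −Q/T_H = −5450/915 = -5.96 J/K.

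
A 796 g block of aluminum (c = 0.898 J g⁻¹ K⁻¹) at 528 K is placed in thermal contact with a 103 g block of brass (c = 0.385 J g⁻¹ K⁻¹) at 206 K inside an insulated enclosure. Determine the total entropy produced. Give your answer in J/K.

ΔS_total = 12.7 J/K

Energy balance: T_f = (m₁c₁T₁ + m₂c₂T₂)/(m₁c₁ + m₂c₂) = 511.08 K.
ΔS₁ = m₁c₁ ln(T_f/T₁) = 714.808 × ln(511.08/528) = -23.29 J/K.
ΔS₂ = m₂c₂ ln(T_f/T₂) = 39.655 × ln(511.08/206) = 36.03 J/K.
ΔS_total = -23.29 + 36.03 = 12.7 J/K.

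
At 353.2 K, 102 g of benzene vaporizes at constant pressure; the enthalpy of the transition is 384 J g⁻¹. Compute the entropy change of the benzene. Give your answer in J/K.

ΔS = 111 J/K

Heat absorbed by the substance: Q = mL = 102 × 384 = 39168 J.
At constant T, ΔS = Q_rev/T = 39168 / 353.2 = 111 J/K.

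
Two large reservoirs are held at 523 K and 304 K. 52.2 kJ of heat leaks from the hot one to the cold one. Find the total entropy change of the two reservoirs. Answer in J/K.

ΔS_hot = −Q/T_H = −52200/523 = -99.81 J/K and ΔS_cold = +Q/T_C = 52200/304 = 171.7 J/K.
ΔS_total = -99.81 + 171.7 = 71.9 J/K, positive as the second law requires.

ΔS_total = 71.9 J/K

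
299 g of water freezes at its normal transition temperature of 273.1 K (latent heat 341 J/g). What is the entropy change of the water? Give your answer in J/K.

ΔS = -373 J/K

Heat released by the substance: Q = −mL = −299 × 341 = −101959 J.
At constant T, ΔS = Q_rev/T = −101959 / 273.1 = -373 J/K.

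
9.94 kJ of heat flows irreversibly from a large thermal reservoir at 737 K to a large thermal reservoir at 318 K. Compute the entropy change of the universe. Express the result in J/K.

ΔS_total = 17.8 J/K

ΔS_hot = −Q/T_H = −9940/737 = -13.49 J/K and ΔS_cold = +Q/T_C = 9940/318 = 31.26 J/K.
ΔS_total = -13.49 + 31.26 = 17.8 J/K, positive as the second law requires.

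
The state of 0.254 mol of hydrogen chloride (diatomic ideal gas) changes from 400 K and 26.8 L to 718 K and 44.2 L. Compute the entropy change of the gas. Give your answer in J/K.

ΔS = 4.15 J/K

Entropy is a state function: ΔS = nC_V ln(T₂/T₁) + nR ln(V₂/V₁), with C_V = 5R/2 = 20.79 J mol⁻¹ K⁻¹ for a diatomic ideal gas.
ΔS = 0.254 × [20.79 × ln(718/400) + 8.314 × ln(44.2/26.8)] = 4.15 J/K.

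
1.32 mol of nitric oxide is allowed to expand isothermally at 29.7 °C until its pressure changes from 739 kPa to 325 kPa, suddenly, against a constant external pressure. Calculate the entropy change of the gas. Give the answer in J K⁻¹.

Entropy is a state function, so ΔS_gas depends only on the end states.
For an isothermal ideal gas ΔS_gas = nR ln(P₁/P₂) = 1.32 × 8.314 × ln(739/325) = 9.02 J/K.

ΔS_gas = 9.02 J/K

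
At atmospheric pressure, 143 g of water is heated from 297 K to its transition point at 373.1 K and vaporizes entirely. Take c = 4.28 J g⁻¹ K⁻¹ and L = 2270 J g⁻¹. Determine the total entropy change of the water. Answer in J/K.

ΔS = 1010 J/K

Warming step: ΔS₁ = m c ln(T_tr/T_i) = 143 × 4.28 × ln(373.1/297) = 139.6 J/K.
Phase change: ΔS₂ = +mL/T_tr = 143 × 2270 / 373.1 = 870 J/K.
ΔS_total = (139.6) + (870) = 1010 J/K.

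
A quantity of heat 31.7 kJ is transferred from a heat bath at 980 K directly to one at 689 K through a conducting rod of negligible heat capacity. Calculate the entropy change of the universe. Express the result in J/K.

ΔS_hot = −Q/T_H = −31700/980 = -32.35 J/K and ΔS_cold = +Q/T_C = 31700/689 = 46.01 J/K.
ΔS_total = -32.35 + 46.01 = 13.7 J/K, positive as the second law requires.

ΔS_total = 13.7 J/K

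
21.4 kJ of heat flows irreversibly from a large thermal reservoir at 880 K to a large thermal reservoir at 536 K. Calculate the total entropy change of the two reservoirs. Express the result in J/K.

ΔS_hot = −Q/T_H = −21400/880 = -24.32 J/K and ΔS_cold = +Q/T_C = 21400/536 = 39.93 J/K.
ΔS_total = -24.32 + 39.93 = 15.6 J/K, positive as the second law requires.

ΔS_total = 15.6 J/K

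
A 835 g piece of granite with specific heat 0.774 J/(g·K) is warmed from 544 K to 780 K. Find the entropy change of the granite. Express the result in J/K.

ΔS = ∫dQ_rev/T = m c ln(T₂/T₁) = 835 × 0.774 × ln(780/544) = 233 J/K.

ΔS = 233 J/K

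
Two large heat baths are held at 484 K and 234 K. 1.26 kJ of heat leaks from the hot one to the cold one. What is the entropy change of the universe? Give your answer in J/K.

ΔS_total = 2.78 J/K

ΔS_hot = −Q/T_H = −1260/484 = -2.603 J/K and ΔS_cold = +Q/T_C = 1260/234 = 5.385 J/K.
ΔS_total = -2.603 + 5.385 = 2.78 J/K, positive as the second law requires.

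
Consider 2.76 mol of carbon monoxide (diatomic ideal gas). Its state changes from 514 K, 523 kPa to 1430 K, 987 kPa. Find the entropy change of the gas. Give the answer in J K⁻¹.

ΔS = 67.6 J/K

ΔS = nC_p ln(T₂/T₁) − nR ln(P₂/P₁), with C_p = 7R/2 = 29.1 J mol⁻¹ K⁻¹ for a diatomic ideal gas.
ΔS = 2.76 × [29.1 × ln(1430/514) − 8.314 × ln(987/523)] = 67.6 J/K.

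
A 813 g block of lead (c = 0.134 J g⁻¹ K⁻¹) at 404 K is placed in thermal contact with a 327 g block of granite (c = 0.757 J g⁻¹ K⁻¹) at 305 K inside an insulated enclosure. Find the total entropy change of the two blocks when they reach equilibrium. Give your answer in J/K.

ΔS_total = 3.09 J/K

Energy balance: T_f = (m₁c₁T₁ + m₂c₂T₂)/(m₁c₁ + m₂c₂) = 335.25 K.
ΔS₁ = m₁c₁ ln(T_f/T₁) = 108.942 × ln(335.25/404) = -20.32 J/K.
ΔS₂ = m₂c₂ ln(T_f/T₂) = 247.539 × ln(335.25/305) = 23.41 J/K.
ΔS_total = -20.32 + 23.41 = 3.09 J/K.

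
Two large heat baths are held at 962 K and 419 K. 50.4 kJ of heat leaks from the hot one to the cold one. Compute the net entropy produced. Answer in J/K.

ΔS_hot = −Q/T_H = −50400/962 = -52.39 J/K and ΔS_cold = +Q/T_C = 50400/419 = 120.3 J/K.
ΔS_total = -52.39 + 120.3 = 67.9 J/K, positive as the second law requires.

ΔS_total = 67.9 J/K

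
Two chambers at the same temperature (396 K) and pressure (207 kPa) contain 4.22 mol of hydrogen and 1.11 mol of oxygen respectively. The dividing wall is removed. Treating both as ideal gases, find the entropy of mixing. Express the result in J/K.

ΔS_mix = 22.7 J/K

Mole fractions: x_A = 4.22/5.33 = 0.792, x_B = 0.208.
ΔS_mix = −R(n_A ln x_A + n_B ln x_B) = −8.314 × (4.22 ln 0.792 + 1.11 ln 0.208) = 22.7 J/K.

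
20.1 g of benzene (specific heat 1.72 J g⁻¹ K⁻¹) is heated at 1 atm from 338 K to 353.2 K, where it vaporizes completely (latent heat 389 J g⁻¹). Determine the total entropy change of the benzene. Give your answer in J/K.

Warming step: ΔS₁ = m c ln(T_tr/T_i) = 20.1 × 1.72 × ln(353.2/338) = 1.521 J/K.
Phase change: ΔS₂ = +mL/T_tr = 20.1 × 389 / 353.2 = 22.14 J/K.
ΔS_total = (1.521) + (22.14) = 23.7 J/K.

ΔS = 23.7 J/K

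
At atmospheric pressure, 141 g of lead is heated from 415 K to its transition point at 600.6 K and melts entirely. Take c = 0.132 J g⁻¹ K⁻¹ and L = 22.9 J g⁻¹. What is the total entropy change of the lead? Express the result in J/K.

ΔS = 12.3 J/K

Warming step: ΔS₁ = m c ln(T_tr/T_i) = 141 × 0.132 × ln(600.6/415) = 6.88 J/K.
Phase change: ΔS₂ = +mL/T_tr = 141 × 22.9 / 600.6 = 5.376 J/K.
ΔS_total = (6.88) + (5.376) = 12.3 J/K.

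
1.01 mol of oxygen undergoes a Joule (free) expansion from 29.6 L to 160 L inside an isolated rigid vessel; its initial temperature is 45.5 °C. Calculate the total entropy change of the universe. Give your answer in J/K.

No heat is exchanged and no work is done, so the ideal-gas temperature stays constant.
Entropy is a state function; using a reversible isothermal path, ΔS_gas = nR ln(V₂/V₁) = 1.01 × 8.314 × ln(160/29.6) = 14.2 J/K.
The insulated surroundings exchange no heat, so ΔS_surr = 0 and ΔS_universe = ΔS_gas.

ΔS_universe = 14.2 J/K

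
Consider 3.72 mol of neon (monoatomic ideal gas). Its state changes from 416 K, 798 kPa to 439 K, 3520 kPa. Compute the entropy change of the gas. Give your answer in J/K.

ΔS = nC_p ln(T₂/T₁) − nR ln(P₂/P₁), with C_p = 5R/2 = 20.79 J mol⁻¹ K⁻¹ for a monoatomic ideal gas.
ΔS = 3.72 × [20.79 × ln(439/416) − 8.314 × ln(3520/798)] = -41.7 J/K.

ΔS = -41.7 J/K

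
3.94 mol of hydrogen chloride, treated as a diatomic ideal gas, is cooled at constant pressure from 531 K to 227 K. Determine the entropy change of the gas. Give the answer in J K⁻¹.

At constant pressure, ΔS = nC_p ln(T₂/T₁) with C_p = 7R/2 = 29.1 J mol⁻¹ K⁻¹.
ΔS = 3.94 × 29.1 × ln(227/531) = -97.4 J/K.

ΔS = -97.4 J/K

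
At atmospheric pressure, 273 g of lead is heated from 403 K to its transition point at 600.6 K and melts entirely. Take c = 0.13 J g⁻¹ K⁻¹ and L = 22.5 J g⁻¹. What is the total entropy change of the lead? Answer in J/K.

Warming step: ΔS₁ = m c ln(T_tr/T_i) = 273 × 0.13 × ln(600.6/403) = 14.16 J/K.
Phase change: ΔS₂ = +mL/T_tr = 273 × 22.5 / 600.6 = 10.23 J/K.
ΔS_total = (14.16) + (10.23) = 24.4 J/K.

ΔS = 24.4 J/K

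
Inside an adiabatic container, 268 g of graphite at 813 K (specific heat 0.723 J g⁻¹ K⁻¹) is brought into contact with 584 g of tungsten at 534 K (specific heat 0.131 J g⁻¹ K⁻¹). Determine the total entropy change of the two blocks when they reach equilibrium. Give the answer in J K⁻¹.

Energy balance: T_f = (m₁c₁T₁ + m₂c₂T₂)/(m₁c₁ + m₂c₂) = 734.02 K.
ΔS₁ = m₁c₁ ln(T_f/T₁) = 193.764 × ln(734.02/813) = -19.8 J/K.
ΔS₂ = m₂c₂ ln(T_f/T₂) = 76.504 × ln(734.02/534) = 24.34 J/K.
ΔS_total = -19.8 + 24.34 = 4.54 J/K.

ΔS_total = 4.54 J/K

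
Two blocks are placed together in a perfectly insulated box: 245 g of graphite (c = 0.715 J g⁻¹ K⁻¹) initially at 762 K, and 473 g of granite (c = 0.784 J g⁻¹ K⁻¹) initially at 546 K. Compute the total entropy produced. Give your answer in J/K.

ΔS_total = 6.85 J/K

Energy balance: T_f = (m₁c₁T₁ + m₂c₂T₂)/(m₁c₁ + m₂c₂) = 615.3 K.
ΔS₁ = m₁c₁ ln(T_f/T₁) = 175.175 × ln(615.3/762) = -37.46 J/K.
ΔS₂ = m₂c₂ ln(T_f/T₂) = 370.832 × ln(615.3/546) = 44.31 J/K.
ΔS_total = -37.46 + 44.31 = 6.85 J/K.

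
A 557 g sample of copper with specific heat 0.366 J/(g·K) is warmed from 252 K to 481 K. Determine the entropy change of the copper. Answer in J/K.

ΔS = 132 J/K

ΔS = ∫dQ_rev/T = m c ln(T₂/T₁) = 557 × 0.366 × ln(481/252) = 132 J/K.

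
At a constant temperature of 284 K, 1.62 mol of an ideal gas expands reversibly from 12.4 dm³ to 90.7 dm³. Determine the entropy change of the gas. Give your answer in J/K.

ΔS_gas = 26.8 J/K

For an isothermal ideal gas ΔS_gas = nR ln(V₂/V₁) = 1.62 × 8.314 × ln(90.7/12.4) = 26.8 J/K.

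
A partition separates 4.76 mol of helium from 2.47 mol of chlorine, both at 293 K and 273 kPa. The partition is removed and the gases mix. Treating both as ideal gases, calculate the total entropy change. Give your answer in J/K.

Mole fractions: x_A = 4.76/7.23 = 0.658, x_B = 0.342.
ΔS_mix = −R(n_A ln x_A + n_B ln x_B) = −8.314 × (4.76 ln 0.658 + 2.47 ln 0.342) = 38.6 J/K.

ΔS_mix = 38.6 J/K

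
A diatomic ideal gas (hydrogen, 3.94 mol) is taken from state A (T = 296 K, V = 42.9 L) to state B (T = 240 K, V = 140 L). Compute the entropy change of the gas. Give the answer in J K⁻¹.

Entropy is a state function: ΔS = nC_V ln(T₂/T₁) + nR ln(V₂/V₁), with C_V = 5R/2 = 20.79 J mol⁻¹ K⁻¹ for a diatomic ideal gas.
ΔS = 3.94 × [20.79 × ln(240/296) + 8.314 × ln(140/42.9)] = 21.6 J/K.

ΔS = 21.6 J/K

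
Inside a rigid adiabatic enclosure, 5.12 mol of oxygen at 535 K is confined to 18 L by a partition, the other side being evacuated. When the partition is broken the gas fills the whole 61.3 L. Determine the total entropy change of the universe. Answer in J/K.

ΔS_universe = 52.2 J/K

For an ideal gas in free expansion Q = 0 and W = 0, so T is unchanged.
Entropy is a state function; using a reversible isothermal path, ΔS_gas = nR ln(V₂/V₁) = 5.12 × 8.314 × ln(61.3/18) = 52.2 J/K.
The insulated surroundings exchange no heat, so ΔS_surr = 0 and ΔS_universe = ΔS_gas.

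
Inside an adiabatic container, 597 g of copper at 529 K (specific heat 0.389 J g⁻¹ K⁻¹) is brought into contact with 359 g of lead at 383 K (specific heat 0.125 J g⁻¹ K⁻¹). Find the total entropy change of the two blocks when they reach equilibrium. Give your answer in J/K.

ΔS_total = 1.82 J/K

Energy balance: T_f = (m₁c₁T₁ + m₂c₂T₂)/(m₁c₁ + m₂c₂) = 505.36 K.
ΔS₁ = m₁c₁ ln(T_f/T₁) = 232.233 × ln(505.36/529) = -10.62 J/K.
ΔS₂ = m₂c₂ ln(T_f/T₂) = 44.875 × ln(505.36/383) = 12.44 J/K.
ΔS_total = -10.62 + 12.44 = 1.82 J/K.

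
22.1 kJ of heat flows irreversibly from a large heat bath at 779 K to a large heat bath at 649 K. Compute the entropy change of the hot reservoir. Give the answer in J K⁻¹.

ΔS_hot = -28.4 J/K

The hot reservoir loses heat Q, so ΔS_hot = −Q/T_H = −22100/779 = -28.4 J/K.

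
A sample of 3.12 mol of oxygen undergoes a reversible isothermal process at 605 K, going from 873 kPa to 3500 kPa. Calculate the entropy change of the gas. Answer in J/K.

For an isothermal ideal gas ΔS_gas = nR ln(P₁/P₂) = 3.12 × 8.314 × ln(873/3500) = -36 J/K.

ΔS_gas = -36 J/K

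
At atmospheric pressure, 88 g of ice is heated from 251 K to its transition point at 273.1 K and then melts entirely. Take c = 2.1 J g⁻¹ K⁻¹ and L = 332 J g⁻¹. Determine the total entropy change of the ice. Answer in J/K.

ΔS = 123 J/K

Warming step: ΔS₁ = m c ln(T_tr/T_i) = 88 × 2.1 × ln(273.1/251) = 15.59 J/K.
Phase change: ΔS₂ = +mL/T_tr = 88 × 332 / 273.1 = 107 J/K.
ΔS_total = (15.59) + (107) = 123 J/K.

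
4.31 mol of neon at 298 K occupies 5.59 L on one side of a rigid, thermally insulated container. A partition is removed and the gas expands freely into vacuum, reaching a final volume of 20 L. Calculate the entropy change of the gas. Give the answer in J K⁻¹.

No heat is exchanged and no work is done, so the ideal-gas temperature stays constant.
Entropy is a state function; using a reversible isothermal path, ΔS_gas = nR ln(V₂/V₁) = 4.31 × 8.314 × ln(20/5.59) = 45.7 J/K.

ΔS_gas = 45.7 J/K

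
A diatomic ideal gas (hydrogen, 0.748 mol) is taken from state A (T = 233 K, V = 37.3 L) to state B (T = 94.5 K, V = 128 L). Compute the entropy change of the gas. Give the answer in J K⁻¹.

ΔS = -6.36 J/K

Entropy is a state function: ΔS = nC_V ln(T₂/T₁) + nR ln(V₂/V₁), with C_V = 5R/2 = 20.79 J mol⁻¹ K⁻¹ for a diatomic ideal gas.
ΔS = 0.748 × [20.79 × ln(94.5/233) + 8.314 × ln(128/37.3)] = -6.36 J/K.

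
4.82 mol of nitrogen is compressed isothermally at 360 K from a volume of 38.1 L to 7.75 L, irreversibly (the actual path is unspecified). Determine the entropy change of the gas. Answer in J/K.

ΔS_gas = -63.8 J/K

Entropy is a state function, so ΔS_gas depends only on the end states.
For an isothermal ideal gas ΔS_gas = nR ln(V₂/V₁) = 4.82 × 8.314 × ln(7.75/38.1) = -63.8 J/K.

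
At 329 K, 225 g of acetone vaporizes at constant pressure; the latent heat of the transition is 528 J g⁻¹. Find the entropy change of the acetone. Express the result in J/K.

Heat absorbed by the substance: Q = mL = 225 × 528 = 118800 J.
At constant T, ΔS = Q_rev/T = 118800 / 329 = 361 J/K.

ΔS = 361 J/K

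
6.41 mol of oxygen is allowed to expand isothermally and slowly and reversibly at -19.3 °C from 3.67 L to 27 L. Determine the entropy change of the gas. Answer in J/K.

For an isothermal ideal gas ΔS_gas = nR ln(V₂/V₁) = 6.41 × 8.314 × ln(27/3.67) = 106 J/K.

ΔS_gas = 106 J/K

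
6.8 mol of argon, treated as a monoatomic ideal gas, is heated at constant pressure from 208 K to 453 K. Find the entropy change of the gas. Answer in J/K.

ΔS = 110 J/K

At constant pressure, ΔS = nC_p ln(T₂/T₁) with C_p = 5R/2 = 20.79 J mol⁻¹ K⁻¹.
ΔS = 6.8 × 20.79 × ln(453/208) = 110 J/K.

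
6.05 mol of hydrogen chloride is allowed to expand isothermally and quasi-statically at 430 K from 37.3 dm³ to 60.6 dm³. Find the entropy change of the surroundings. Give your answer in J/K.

ΔS_surr = -24.4 J/K

For an isothermal ideal gas ΔS_gas = nR ln(V₂/V₁) = 6.05 × 8.314 × ln(60.6/37.3) = 24.4 J/K.
The process is reversible, so ΔS_surr = −ΔS_gas = -24.4 J/K and ΔS_universe = 0.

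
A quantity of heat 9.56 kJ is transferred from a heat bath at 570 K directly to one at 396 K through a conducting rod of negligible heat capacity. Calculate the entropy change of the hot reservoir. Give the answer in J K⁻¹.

ΔS_hot = -16.8 J/K

The hot reservoir loses heat Q, so ΔS_hot = −Q/T_H = −9560/570 = -16.8 J/K.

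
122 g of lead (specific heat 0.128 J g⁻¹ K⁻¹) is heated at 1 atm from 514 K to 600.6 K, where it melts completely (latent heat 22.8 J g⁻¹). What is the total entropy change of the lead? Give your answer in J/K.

Warming step: ΔS₁ = m c ln(T_tr/T_i) = 122 × 0.128 × ln(600.6/514) = 2.432 J/K.
Phase change: ΔS₂ = +mL/T_tr = 122 × 22.8 / 600.6 = 4.631 J/K.
ΔS_total = (2.432) + (4.631) = 7.06 J/K.

ΔS = 7.06 J/K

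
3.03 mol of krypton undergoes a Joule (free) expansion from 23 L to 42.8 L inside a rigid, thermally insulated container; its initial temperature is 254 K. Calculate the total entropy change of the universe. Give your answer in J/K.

ΔS_universe = 15.6 J/K

For an ideal gas in free expansion Q = 0 and W = 0, so T is unchanged.
Entropy is a state function; using a reversible isothermal path, ΔS_gas = nR ln(V₂/V₁) = 3.03 × 8.314 × ln(42.8/23) = 15.6 J/K.
The insulated surroundings exchange no heat, so ΔS_surr = 0 and ΔS_universe = ΔS_gas.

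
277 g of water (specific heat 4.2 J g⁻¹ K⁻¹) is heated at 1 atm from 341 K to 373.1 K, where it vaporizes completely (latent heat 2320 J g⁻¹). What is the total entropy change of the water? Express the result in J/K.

ΔS = 1830 J/K

Warming step: ΔS₁ = m c ln(T_tr/T_i) = 277 × 4.2 × ln(373.1/341) = 104.7 J/K.
Phase change: ΔS₂ = +mL/T_tr = 277 × 2320 / 373.1 = 1722 J/K.
ΔS_total = (104.7) + (1722) = 1830 J/K.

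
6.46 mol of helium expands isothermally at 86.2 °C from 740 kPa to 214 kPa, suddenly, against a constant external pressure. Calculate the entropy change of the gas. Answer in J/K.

ΔS_gas = 66.6 J/K

Entropy is a state function, so ΔS_gas depends only on the end states.
For an isothermal ideal gas ΔS_gas = nR ln(P₁/P₂) = 6.46 × 8.314 × ln(740/214) = 66.6 J/K.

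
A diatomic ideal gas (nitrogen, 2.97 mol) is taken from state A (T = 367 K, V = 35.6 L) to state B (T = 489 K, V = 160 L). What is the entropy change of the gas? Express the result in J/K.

Entropy is a state function: ΔS = nC_V ln(T₂/T₁) + nR ln(V₂/V₁), with C_V = 5R/2 = 20.79 J mol⁻¹ K⁻¹ for a diatomic ideal gas.
ΔS = 2.97 × [20.79 × ln(489/367) + 8.314 × ln(160/35.6)] = 54.8 J/K.

ΔS = 54.8 J/K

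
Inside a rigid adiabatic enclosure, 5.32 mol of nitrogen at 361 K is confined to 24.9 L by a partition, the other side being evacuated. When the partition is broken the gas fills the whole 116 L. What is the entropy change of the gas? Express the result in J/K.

ΔS_gas = 68.1 J/K

No heat is exchanged and no work is done, so the ideal-gas temperature stays constant.
Entropy is a state function; using a reversible isothermal path, ΔS_gas = nR ln(V₂/V₁) = 5.32 × 8.314 × ln(116/24.9) = 68.1 J/K.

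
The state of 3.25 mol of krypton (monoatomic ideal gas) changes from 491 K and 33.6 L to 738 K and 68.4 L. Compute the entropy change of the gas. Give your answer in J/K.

ΔS = 35.7 J/K

Entropy is a state function: ΔS = nC_V ln(T₂/T₁) + nR ln(V₂/V₁), with C_V = 3R/2 = 12.47 J mol⁻¹ K⁻¹ for a monoatomic ideal gas.
ΔS = 3.25 × [12.47 × ln(738/491) + 8.314 × ln(68.4/33.6)] = 35.7 J/K.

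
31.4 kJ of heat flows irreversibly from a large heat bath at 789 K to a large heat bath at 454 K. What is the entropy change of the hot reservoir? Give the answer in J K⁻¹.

ΔS_hot = -39.8 J/K

The hot reservoir loses heat Q, so ΔS_hot = −Q/T_H = −31400/789 = -39.8 J/K.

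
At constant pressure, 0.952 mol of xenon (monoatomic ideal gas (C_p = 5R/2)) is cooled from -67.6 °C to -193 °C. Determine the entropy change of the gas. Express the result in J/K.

ΔS = -18.6 J/K

In kelvin: T₁ = 205.55 K, T₂ = 80.15 K. At constant pressure, ΔS = nC_p ln(T₂/T₁) with C_p = 5R/2 = 20.79 J mol⁻¹ K⁻¹.
ΔS = 0.952 × 20.79 × ln(80.15/205.55) = -18.6 J/K.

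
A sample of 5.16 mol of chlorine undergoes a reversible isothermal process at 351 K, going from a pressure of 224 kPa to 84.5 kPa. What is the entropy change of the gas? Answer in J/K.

For an isothermal ideal gas ΔS_gas = nR ln(P₁/P₂) = 5.16 × 8.314 × ln(224/84.5) = 41.8 J/K.

ΔS_gas = 41.8 J/K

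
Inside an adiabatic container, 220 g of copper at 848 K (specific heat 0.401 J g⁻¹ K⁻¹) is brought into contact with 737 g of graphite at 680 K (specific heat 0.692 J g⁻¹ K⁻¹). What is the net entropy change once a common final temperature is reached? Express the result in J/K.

ΔS_total = 1.93 J/K

Energy balance: T_f = (m₁c₁T₁ + m₂c₂T₂)/(m₁c₁ + m₂c₂) = 704.77 K.
ΔS₁ = m₁c₁ ln(T_f/T₁) = 88.22 × ln(704.77/848) = -16.32 J/K.
ΔS₂ = m₂c₂ ln(T_f/T₂) = 510.004 × ln(704.77/680) = 18.25 J/K.
ΔS_total = -16.32 + 18.25 = 1.93 J/K.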